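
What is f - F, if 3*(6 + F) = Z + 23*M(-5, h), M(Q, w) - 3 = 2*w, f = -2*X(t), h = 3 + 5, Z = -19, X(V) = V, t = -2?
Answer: -388/3 ≈ -129.33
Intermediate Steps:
h = 8
f = 4 (f = -2*(-2) = 4)
M(Q, w) = 3 + 2*w
F = 400/3 (F = -6 + (-19 + 23*(3 + 2*8))/3 = -6 + (-19 + 23*(3 + 16))/3 = -6 + (-19 + 23*19)/3 = -6 + (-19 + 437)/3 = -6 + (1/3)*418 = -6 + 418/3 = 400/3 ≈ 133.33)
f - F = 4 - 1*400/3 = 4 - 400/3 = -388/3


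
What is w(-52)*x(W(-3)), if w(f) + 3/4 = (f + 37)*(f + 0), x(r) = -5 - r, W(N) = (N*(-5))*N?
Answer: 31170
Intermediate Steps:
W(N) = -5*N² (W(N) = (-5*N)*N = -5*N²)
w(f) = -¾ + f*(37 + f) (w(f) = -¾ + (f + 37)*(f + 0) = -¾ + (37 + f)*f = -¾ + f*(37 + f))
w(-52)*x(W(-3)) = (-¾ + (-52)² + 37*(-52))*(-5 - (-5)*(-3)²) = (-¾ + 2704 - 1924)*(-5 - (-5)*9) = 3117*(-5 - 1*(-45))/4 = 3117*(-5 + 45)/4 = (3117/4)*40 = 31170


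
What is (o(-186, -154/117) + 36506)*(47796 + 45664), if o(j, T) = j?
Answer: 3394467200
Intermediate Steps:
(o(-186, -154/117) + 36506)*(47796 + 45664) = (-186 + 36506)*(47796 + 45664) = 36320*93460 = 3394467200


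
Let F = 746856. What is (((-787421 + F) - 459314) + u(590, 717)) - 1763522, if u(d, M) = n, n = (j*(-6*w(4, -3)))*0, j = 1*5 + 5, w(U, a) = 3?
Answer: -2263401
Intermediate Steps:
j = 10 (j = 5 + 5 = 10)
n = 0 (n = (10*(-6*3))*0 = (10*(-18))*0 = -180*0 = 0)
u(d, M) = 0
(((-787421 + F) - 459314) + u(590, 717)) - 1763522 = (((-787421 + 746856) - 459314) + 0) - 1763522 = ((-40565 - 459314) + 0) - 1763522 = (-499879 + 0) - 1763522 = -499879 - 1763522 = -2263401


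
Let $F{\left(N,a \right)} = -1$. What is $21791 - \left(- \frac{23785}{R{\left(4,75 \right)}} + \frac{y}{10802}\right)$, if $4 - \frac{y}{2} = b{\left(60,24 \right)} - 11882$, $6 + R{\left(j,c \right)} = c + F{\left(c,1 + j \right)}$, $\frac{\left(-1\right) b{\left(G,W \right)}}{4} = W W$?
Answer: $\frac{739148623}{33388} \approx 22138.0$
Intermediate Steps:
$b{\left(G,W \right)} = - 4 W^{2}$ ($b{\left(G,W \right)} = - 4 W W = - 4 W^{2}$)
$R{\left(j,c \right)} = -7 + c$ ($R{\left(j,c \right)} = -6 + \left(c - 1\right) = -6 + \left(-1 + c\right) = -7 + c$)
$y = 28380$ ($y = 8 - 2 \left(- 4 \cdot 24^{2} - 11882\right) = 8 - 2 \left(\left(-4\right) 576 - 11882\right) = 8 - 2 \left(-2304 - 11882\right) = 8 - -28372 = 8 + 28372 = 28380$)
$21791 - \left(- \frac{23785}{R{\left(4,75 \right)}} + \frac{y}{10802}\right) = 21791 - \left(- \frac{23785}{-7 + 75} + \frac{28380}{10802}\right) = 21791 - \left(- \frac{23785}{68} + 28380 \cdot \frac{1}{10802}\right) = 21791 - \left(\left(-23785\right) \frac{1}{68} + \frac{1290}{491}\right) = 21791 - \left(- \frac{23785}{68} + \frac{1290}{491}\right) = 21791 - - \frac{11590715}{33388} = 21791 + \frac{11590715}{33388} = \frac{739148623}{33388}$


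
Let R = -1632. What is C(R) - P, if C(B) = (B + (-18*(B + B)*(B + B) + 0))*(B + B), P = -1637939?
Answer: 625932912179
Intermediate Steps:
C(B) = 2*B*(B - 72*B**2) (C(B) = (B + (-18*2*B*2*B + 0))*(2*B) = (B + (-72*B**2 + 0))*(2*B) = (B - 72*B**2)*(2*B) = 2*B*(B - 72*B**2))
C(R) - P = (-1632)**2*(2 - 144*(-1632)) - 1*(-1637939) = 2663424*(2 + 235008) + 1637939 = 2663424*235010 + 1637939 = 625931274240 + 1637939 = 625932912179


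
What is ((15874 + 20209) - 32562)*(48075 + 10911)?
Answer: 207689706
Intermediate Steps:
((15874 + 20209) - 32562)*(48075 + 10911) = (36083 - 32562)*58986 = 3521*58986 = 207689706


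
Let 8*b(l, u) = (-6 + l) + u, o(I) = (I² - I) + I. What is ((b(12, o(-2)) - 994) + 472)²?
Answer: 4338889/16 ≈ 2.7118e+5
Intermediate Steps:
o(I) = I²
b(l, u) = -¾ + l/8 + u/8 (b(l, u) = ((-6 + l) + u)/8 = (-6 + l + u)/8 = -¾ + l/8 + u/8)
((b(12, o(-2)) - 994) + 472)² = (((-¾ + (⅛)*12 + (⅛)*(-2)²) - 994) + 472)² = (((-¾ + 3/2 + (⅛)*4) - 994) + 472)² = (((-¾ + 3/2 + ½) - 994) + 472)² = ((5/4 - 994) + 472)² = (-3971/4 + 472)² = (-2083/4)² = 4338889/16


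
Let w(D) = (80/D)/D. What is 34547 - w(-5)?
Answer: 172719/5 ≈ 34544.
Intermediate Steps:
w(D) = 80/D**2
34547 - w(-5) = 34547 - 80/(-5)**2 = 34547 - 80/25 = 34547 - 1*16/5 = 34547 - 16/5 = 172719/5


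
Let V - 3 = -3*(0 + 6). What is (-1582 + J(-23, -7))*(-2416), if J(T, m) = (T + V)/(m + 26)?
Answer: 3826944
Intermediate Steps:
V = -15 (V = 3 - 3*(0 + 6) = 3 - 3*6 = 3 - 18 = -15)
J(T, m) = (-15 + T)/(26 + m) (J(T, m) = (T - 15)/(m + 26) = (-15 + T)/(26 + m))
(-1582 + J(-23, -7))*(-2416) = (-1582 + (-15 - 23)/(26 - 7))*(-2416) = (-1582 - 38/19)*(-2416) = (-1582 + (1/19)*(-38))*(-2416) = (-1582 - 2)*(-2416) = -1584*(-2416) = 3826944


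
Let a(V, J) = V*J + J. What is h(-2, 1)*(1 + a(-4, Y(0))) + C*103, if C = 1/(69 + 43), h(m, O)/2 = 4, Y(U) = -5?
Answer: 14439/112 ≈ 128.92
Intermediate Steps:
h(m, O) = 8 (h(m, O) = 2*4 = 8)
C = 1/112 ≈ 0.0089286
a(V, J) = J + J*V (a(V, J) = J*V + J = J + J*V)
h(-2, 1)*(1 + a(-4, Y(0))) + C*103 = 8*(1 - 5*(1 - 4)) + (1/112)*103 = 8*(1 - 5*(-3)) + 103/112 = 8*(1 + 15) + 103/112 = 8*16 + 103/112 = 128 + 103/112 = 14439/112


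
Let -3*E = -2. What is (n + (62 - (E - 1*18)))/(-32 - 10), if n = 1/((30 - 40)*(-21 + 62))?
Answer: -97577/51660 ≈ -1.8888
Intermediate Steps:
E = 2/3 (E = -1/3*(-2) = 2/3 ≈ 0.66667)
n = -1/410 (n = 1/(-10*41) = 1/(-410) = -1/410 ≈ -0.0024390)
(n + (62 - (E - 1*18)))/(-32 - 10) = (-1/410 + (62 - (2/3 - 1*18)))/(-32 - 10) = (-1/410 + (62 - (2/3 - 18)))/(-42) = -(-1/410 + (62 - 1*(-52/3)))/42 = -(-1/410 + (62 + 52/3))/42 = -(-1/410 + 238/3)/42 = -1/42*97577/1230 = -97577/51660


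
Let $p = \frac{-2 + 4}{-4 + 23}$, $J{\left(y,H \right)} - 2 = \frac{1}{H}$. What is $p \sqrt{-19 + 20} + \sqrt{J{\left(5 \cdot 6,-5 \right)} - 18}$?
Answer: $\frac{2}{19} + \frac{9 i \sqrt{5}}{5} \approx 0.10526 + 4.0249 i$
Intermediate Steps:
$J{\left(y,H \right)} = 2 + \frac{1}{H}$
$p = \frac{2}{19} \approx 0.10526$
$p \sqrt{-19 + 20} + \sqrt{J{\left(5 \cdot 6,-5 \right)} - 18} = \frac{2 \sqrt{-19 + 20}}{19} + \sqrt{\left(2 + \frac{1}{-5}\right) - 18} = \frac{2 \sqrt{1}}{19} + \sqrt{\left(2 - \frac{1}{5}\right) - 18} = \frac{2}{19} \cdot 1 + \sqrt{\frac{9}{5} - 18} = \frac{2}{19} + \sqrt{- \frac{81}{5}} = \frac{2}{19} + \frac{9 i \sqrt{5}}{5}$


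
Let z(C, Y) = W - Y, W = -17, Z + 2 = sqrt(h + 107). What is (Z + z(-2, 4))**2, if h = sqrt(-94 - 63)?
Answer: (23 - sqrt(107 + I*sqrt(157)))**2 ≈ 159.36 - 15.283*I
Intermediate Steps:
h = I*sqrt(157) (h = sqrt(-157) = I*sqrt(157) ≈ 12.53*I)
Z = -2 + sqrt(107 + I*sqrt(157)) (Z = -2 + sqrt(I*sqrt(157) + 107) = -2 + sqrt(107 + I*sqrt(157)) ≈ 8.3617 + 0.60463*I)
z(C, Y) = -17 - Y
(Z + z(-2, 4))**2 = ((-2 + sqrt(107 + I*sqrt(157))) + (-17 - 1*4))**2 = ((-2 + sqrt(107 + I*sqrt(157))) + (-17 - 4))**2 = ((-2 + sqrt(107 + I*sqrt(157))) - 21)**2 = (-23 + sqrt(107 + I*sqrt(157)))**2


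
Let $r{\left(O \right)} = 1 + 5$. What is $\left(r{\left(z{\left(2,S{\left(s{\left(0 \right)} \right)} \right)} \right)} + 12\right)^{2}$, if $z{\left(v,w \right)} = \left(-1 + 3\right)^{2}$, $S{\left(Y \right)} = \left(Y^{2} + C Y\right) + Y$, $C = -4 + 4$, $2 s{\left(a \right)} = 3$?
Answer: $324$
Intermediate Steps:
$s{\left(a \right)} = \frac{3}{2}$ ($s{\left(a \right)} = \frac{1}{2} \cdot 3 = \frac{3}{2}$)
$C = 0$
$S{\left(Y \right)} = Y + Y^{2}$ ($S{\left(Y \right)} = \left(Y^{2} + 0 Y\right) + Y = \left(Y^{2} + 0\right) + Y = Y^{2} + Y = Y + Y^{2}$)
$z{\left(v,w \right)} = 4$ ($z{\left(v,w \right)} = 2^{2} = 4$)
$r{\left(O \right)} = 6$
$\left(r{\left(z{\left(2,S{\left(s{\left(0 \right)} \right)} \right)} \right)} + 12\right)^{2} = \left(6 + 12\right)^{2} = 18^{2} = 324$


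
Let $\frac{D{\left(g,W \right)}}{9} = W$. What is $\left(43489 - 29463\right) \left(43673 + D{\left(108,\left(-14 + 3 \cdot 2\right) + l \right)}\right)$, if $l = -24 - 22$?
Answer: $605740862$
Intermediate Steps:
$l = -46$
$D{\left(g,W \right)} = 9 W$
$\left(43489 - 29463\right) \left(43673 + D{\left(108,\left(-14 + 3 \cdot 2\right) + l \right)}\right) = \left(43489 - 29463\right) \left(43673 + 9 \left(\left(-14 + 3 \cdot 2\right) - 46\right)\right) = 14026 \left(43673 + 9 \left(\left(-14 + 6\right) - 46\right)\right) = 14026 \left(43673 + 9 \left(-8 - 46\right)\right) = 14026 \left(43673 + 9 \left(-54\right)\right) = 14026 \left(43673 - 486\right) = 14026 \cdot 43187 = 605740862$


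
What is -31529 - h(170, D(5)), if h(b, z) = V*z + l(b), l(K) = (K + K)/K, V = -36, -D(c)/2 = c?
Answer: -31891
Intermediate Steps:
D(c) = -2*c
l(K) = 2 (l(K) = (2*K)/K = 2)
h(b, z) = 2 - 36*z (h(b, z) = -36*z + 2 = 2 - 36*z)
-31529 - h(170, D(5)) = -31529 - (2 - (-72)*5) = -31529 - (2 - 36*(-10)) = -31529 - (2 + 360) = -31529 - 1*362 = -31529 - 362 = -31891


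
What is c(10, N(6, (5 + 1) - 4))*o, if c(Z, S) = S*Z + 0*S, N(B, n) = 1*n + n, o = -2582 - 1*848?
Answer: -137200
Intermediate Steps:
o = -3430 (o = -2582 - 848 = -3430)
N(B, n) = 2*n (N(B, n) = n + n = 2*n)
c(Z, S) = S*Z (c(Z, S) = S*Z + 0 = S*Z)
c(10, N(6, (5 + 1) - 4))*o = ((2*((5 + 1) - 4))*10)*(-3430) = ((2*(6 - 4))*10)*(-3430) = ((2*2)*10)*(-3430) = (4*10)*(-3430) = 40*(-3430) = -137200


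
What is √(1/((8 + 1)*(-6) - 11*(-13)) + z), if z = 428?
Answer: √3390277/89 ≈ 20.688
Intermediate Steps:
√(1/((8 + 1)*(-6) - 11*(-13)) + z) = √(1/((8 + 1)*(-6) - 11*(-13)) + 428) = √(1/(9*(-6) + 143) + 428) = √(1/(-54 + 143) + 428) = √(1/89 + 428) = √(38093/89) = √3390277/89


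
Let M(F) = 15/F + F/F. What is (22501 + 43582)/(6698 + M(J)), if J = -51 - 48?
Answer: 2180739/221062 ≈ 9.8648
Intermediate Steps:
J = -99
M(F) = 1 + 15/F (M(F) = 15/F + 1 = 1 + 15/F)
(22501 + 43582)/(6698 + M(J)) = (22501 + 43582)/(6698 + (15 - 99)/(-99)) = 66083/(6698 - 1/99*(-84)) = 66083/(6698 + 28/33) = 66083/(221062/33) = 66083*(33/221062) = 2180739/221062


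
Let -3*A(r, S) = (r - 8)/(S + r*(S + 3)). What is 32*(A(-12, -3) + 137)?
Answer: 38816/9 ≈ 4312.9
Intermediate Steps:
A(r, S) = -(-8 + r)/(3*(S + r*(3 + S))) (A(r, S) = -(r - 8)/(3*(S + r*(S + 3))) = -(-8 + r)/(3*(S + r*(3 + S))))
32*(A(-12, -3) + 137) = 32*((8 - 1*(-12))/(3*(-3 + 3*(-12) - 3*(-12))) + 137) = 32*((8 + 12)/(3*(-3 - 36 + 36)) + 137) = 32*((⅓)*20/(-3) + 137) = 32*((⅓)*(-⅓)*20 + 137) = 32*(-20/9 + 137) = 32*(1213/9) = 38816/9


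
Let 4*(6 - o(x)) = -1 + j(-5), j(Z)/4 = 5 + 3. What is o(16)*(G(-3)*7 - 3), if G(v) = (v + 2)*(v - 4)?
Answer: -161/2 ≈ -80.500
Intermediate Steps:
G(v) = (-4 + v)*(2 + v) (G(v) = (2 + v)*(-4 + v) = (-4 + v)*(2 + v))
j(Z) = 32 (j(Z) = 4*(5 + 3) = 4*8 = 32)
o(x) = -7/4 (o(x) = 6 - (-1 + 32)/4 = 6 - ¼*31 = 6 - 31/4 = -7/4)
o(16)*(G(-3)*7 - 3) = -7*((-8 + (-3)² - 2*(-3))*7 - 3)/4 = -7*((-8 + 9 + 6)*7 - 3)/4 = -7*(7*7 - 3)/4 = -7*(49 - 3)/4 = -7/4*46 = -161/2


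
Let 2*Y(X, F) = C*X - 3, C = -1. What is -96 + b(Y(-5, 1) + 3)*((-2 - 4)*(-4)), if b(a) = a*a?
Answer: 288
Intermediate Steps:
Y(X, F) = -3/2 - X/2 (Y(X, F) = (-X - 3)/2 = (-3 - X)/2 = -3/2 - X/2)
b(a) = a**2
-96 + b(Y(-5, 1) + 3)*((-2 - 4)*(-4)) = -96 + ((-3/2 - 1/2*(-5)) + 3)**2*((-2 - 4)*(-4)) = -96 + ((-3/2 + 5/2) + 3)**2*(-6*(-4)) = -96 + (1 + 3)**2*24 = -96 + 4**2*24 = -96 + 16*24 = -96 + 384 = 288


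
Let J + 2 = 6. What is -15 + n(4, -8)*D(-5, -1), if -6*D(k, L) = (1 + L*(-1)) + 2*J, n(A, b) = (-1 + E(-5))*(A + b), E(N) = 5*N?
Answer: -565/3 ≈ -188.33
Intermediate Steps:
n(A, b) = -26*A - 26*b (n(A, b) = (-1 + 5*(-5))*(A + b) = (-1 - 25)*(A + b) = -26*(A + b) = -26*A - 26*b)
J = 4 (J = -2 + 6 = 4)
D(k, L) = -3/2 + L/6 (D(k, L) = -((1 + L*(-1)) + 2*4)/6 = -((1 - L) + 8)/6 = -(9 - L)/6 = -3/2 + L/6)
-15 + n(4, -8)*D(-5, -1) = -15 + (-26*4 - 26*(-8))*(-3/2 + (1/6)*(-1)) = -15 + (-104 + 208)*(-3/2 - 1/6) = -15 + 104*(-5/3) = -15 - 520/3 = -565/3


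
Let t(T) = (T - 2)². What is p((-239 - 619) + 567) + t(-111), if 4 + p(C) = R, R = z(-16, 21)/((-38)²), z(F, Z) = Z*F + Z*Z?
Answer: 18432765/1444 ≈ 12765.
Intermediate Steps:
z(F, Z) = Z² + F*Z (z(F, Z) = F*Z + Z² = Z² + F*Z)
t(T) = (-2 + T)²
R = 105/1444 (R = (21*(-16 + 21))/((-38)²) = (21*5)/1444 = 105*(1/1444) = 105/1444 ≈ 0.072715)
p(C) = -5671/1444 (p(C) = -4 + 105/1444 = -5671/1444)
p((-239 - 619) + 567) + t(-111) = -5671/1444 + (-2 - 111)² = -5671/1444 + (-113)² = -5671/1444 + 12769 = 18432765/1444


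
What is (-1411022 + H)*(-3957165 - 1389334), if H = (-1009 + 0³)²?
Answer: 2100858663559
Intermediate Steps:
H = 1018081 (H = (-1009 + 0)² = (-1009)² = 1018081)
(-1411022 + H)*(-3957165 - 1389334) = (-1411022 + 1018081)*(-3957165 - 1389334) = -392941*(-5346499) = 2100858663559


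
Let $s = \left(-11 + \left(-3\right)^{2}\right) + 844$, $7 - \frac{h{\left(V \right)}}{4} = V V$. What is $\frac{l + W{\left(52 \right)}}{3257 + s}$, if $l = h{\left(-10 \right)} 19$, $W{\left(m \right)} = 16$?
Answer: $- \frac{7052}{4099} \approx -1.7204$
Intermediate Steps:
$h{\left(V \right)} = 28 - 4 V^{2}$ ($h{\left(V \right)} = 28 - 4 V V = 28 - 4 V^{2}$)
$s = 842$ ($s = \left(-11 + 9\right) + 844 = -2 + 844 = 842$)
$l = -7068$ ($l = \left(28 - 4 \left(-10\right)^{2}\right) 19 = \left(28 - 400\right) 19 = \left(-372\right) 19 = -7068$)
$\frac{l + W{\left(52 \right)}}{3257 + s} = \frac{-7068 + 16}{3257 + 842} = - \frac{7052}{4099}$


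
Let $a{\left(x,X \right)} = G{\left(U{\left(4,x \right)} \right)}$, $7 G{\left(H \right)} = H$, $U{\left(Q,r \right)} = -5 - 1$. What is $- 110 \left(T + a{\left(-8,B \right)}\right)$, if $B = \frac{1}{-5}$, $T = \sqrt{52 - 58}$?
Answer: $\frac{660}{7} - 110 i \sqrt{6} \approx 94.286 - 269.44 i$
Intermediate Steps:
$T = i \sqrt{6}$ ($T = \sqrt{-6} = i \sqrt{6} \approx 2.4495 i$)
$U{\left(Q,r \right)} = -6$ ($U{\left(Q,r \right)} = -5 - 1 = -6$)
$B = - \frac{1}{5} \approx -0.2$
$G{\left(H \right)} = \frac{H}{7}$
$a{\left(x,X \right)} = - \frac{6}{7}$ ($a{\left(x,X \right)} = \frac{1}{7} \left(-6\right) = - \frac{6}{7}$)
$- 110 \left(T + a{\left(-8,B \right)}\right) = - 110 \left(i \sqrt{6} - \frac{6}{7}\right) = - 110 \left(- \frac{6}{7} + i \sqrt{6}\right) = \frac{660}{7} - 110 i \sqrt{6}$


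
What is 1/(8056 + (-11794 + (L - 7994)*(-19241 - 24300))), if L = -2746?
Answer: 1/467626602 ≈ 2.1385e-9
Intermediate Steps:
1/(8056 + (-11794 + (L - 7994)*(-19241 - 24300))) = 1/(8056 + (-11794 + (-2746 - 7994)*(-19241 - 24300))) = 1/(8056 + (-11794 - 10740*(-43541))) = 1/(8056 + (-11794 + 467630340)) = 1/(8056 + 467618546) = 1/467626602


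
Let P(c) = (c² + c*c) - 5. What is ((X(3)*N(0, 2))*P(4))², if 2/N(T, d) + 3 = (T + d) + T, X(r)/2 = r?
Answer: 104976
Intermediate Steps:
X(r) = 2*r
N(T, d) = 2/(-3 + d + 2*T) (N(T, d) = 2/(-3 + ((T + d) + T)) = 2/(-3 + (d + 2*T)) = 2/(-3 + d + 2*T))
P(c) = -5 + 2*c² (P(c) = (c² + c²) - 5 = 2*c² - 5 = -5 + 2*c²)
((X(3)*N(0, 2))*P(4))² = (((2*3)*(2/(-3 + 2 + 2*0)))*(-5 + 2*4²))² = ((6*(2/(-3 + 2 + 0)))*(-5 + 2*16))² = ((6*(2/(-1)))*(-5 + 32))² = ((6*(2*(-1)))*27)² = ((6*(-2))*27)² = (-12*27)² = (-324)² = 104976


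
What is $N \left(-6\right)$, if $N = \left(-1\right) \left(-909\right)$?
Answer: $-5454$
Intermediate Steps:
$N = 909$
$N \left(-6\right) = 909 \left(-6\right) = -5454$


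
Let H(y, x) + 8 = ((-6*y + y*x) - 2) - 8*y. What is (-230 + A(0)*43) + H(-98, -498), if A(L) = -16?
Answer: 49248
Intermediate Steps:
H(y, x) = -10 - 14*y + x*y (H(y, x) = -8 + (((-6*y + y*x) - 2) - 8*y) = -8 + (((-6*y + x*y) - 2) - 8*y) = -8 + ((-2 - 6*y + x*y) - 8*y) = -8 + (-2 - 14*y + x*y) = -10 - 14*y + x*y)
(-230 + A(0)*43) + H(-98, -498) = (-230 - 16*43) + (-10 - 14*(-98) - 498*(-98)) = (-230 - 688) + (-10 + 1372 + 48804) = -918 + 50166 = 49248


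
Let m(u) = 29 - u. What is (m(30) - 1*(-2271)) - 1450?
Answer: 820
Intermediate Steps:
(m(30) - 1*(-2271)) - 1450 = ((29 - 1*30) - 1*(-2271)) - 1450 = ((29 - 30) + 2271) - 1450 = (-1 + 2271) - 1450 = 2270 - 1450 = 820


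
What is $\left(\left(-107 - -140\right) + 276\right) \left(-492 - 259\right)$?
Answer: $-232059$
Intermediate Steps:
$\left(\left(-107 - -140\right) + 276\right) \left(-492 - 259\right) = \left(\left(-107 + 140\right) + 276\right) \left(-751\right) = \left(33 + 276\right) \left(-751\right) = 309 \left(-751\right) = -232059$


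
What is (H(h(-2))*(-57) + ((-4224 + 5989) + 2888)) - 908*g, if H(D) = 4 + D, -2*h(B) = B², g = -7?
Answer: 10895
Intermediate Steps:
h(B) = -B²/2
(H(h(-2))*(-57) + ((-4224 + 5989) + 2888)) - 908*g = ((4 - ½*(-2)²)*(-57) + ((-4224 + 5989) + 2888)) - 908*(-7) = ((4 - ½*4)*(-57) + (1765 + 2888)) + 6356 = ((4 - 2)*(-57) + 4653) + 6356 = (2*(-57) + 4653) + 6356 = (-114 + 4653) + 6356 = 4539 + 6356 = 10895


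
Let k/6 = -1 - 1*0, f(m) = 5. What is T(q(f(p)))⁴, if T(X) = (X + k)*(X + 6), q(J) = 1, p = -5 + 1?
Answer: 1500625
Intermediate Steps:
p = -4
k = -6 (k = 6*(-1 - 1*0) = 6*(-1 + 0) = 6*(-1) = -6)
T(X) = (-6 + X)*(6 + X) (T(X) = (X - 6)*(X + 6) = (-6 + X)*(6 + X))
T(q(f(p)))⁴ = (-36 + 1²)⁴ = (-36 + 1)⁴ = (-35)⁴ = 1500625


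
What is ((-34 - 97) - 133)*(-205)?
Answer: 54120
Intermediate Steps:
((-34 - 97) - 133)*(-205) = (-131 - 133)*(-205) = -264*(-205) = 54120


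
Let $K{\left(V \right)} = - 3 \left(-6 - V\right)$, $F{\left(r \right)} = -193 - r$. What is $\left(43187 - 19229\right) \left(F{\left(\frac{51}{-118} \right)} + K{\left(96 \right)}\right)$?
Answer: $\frac{160338915}{59} \approx 2.7176 \cdot 10^{6}$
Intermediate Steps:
$K{\left(V \right)} = 18 + 3 V$
$\left(43187 - 19229\right) \left(F{\left(\frac{51}{-118} \right)} + K{\left(96 \right)}\right) = \left(43187 - 19229\right) \left(\left(-193 - \frac{51}{-118}\right) + \left(18 + 3 \cdot 96\right)\right) = 23958 \left(\left(-193 - 51 \left(- \frac{1}{118}\right)\right) + \left(18 + 288\right)\right) = 23958 \left(\left(-193 - - \frac{51}{118}\right) + 306\right) = 23958 \left(\left(-193 + \frac{51}{118}\right) + 306\right) = 23958 \left(- \frac{22723}{118} + 306\right) = 23958 \cdot \frac{13385}{118} = \frac{160338915}{59}$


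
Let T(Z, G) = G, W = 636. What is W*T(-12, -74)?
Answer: -47064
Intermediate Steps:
W*T(-12, -74) = 636*(-74) = -47064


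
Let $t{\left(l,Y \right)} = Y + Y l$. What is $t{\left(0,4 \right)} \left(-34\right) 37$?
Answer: $-5032$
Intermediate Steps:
$t{\left(0,4 \right)} \left(-34\right) 37 = 4 \left(1 + 0\right) \left(-34\right) 37 = 4 \cdot 1 \left(-34\right) 37 = 4 \left(-34\right) 37 = \left(-136\right) 37 = -5032$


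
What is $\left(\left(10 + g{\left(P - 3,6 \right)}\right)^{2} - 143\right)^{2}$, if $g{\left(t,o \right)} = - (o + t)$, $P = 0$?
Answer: $8836$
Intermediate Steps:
$g{\left(t,o \right)} = - o - t$
$\left(\left(10 + g{\left(P - 3,6 \right)}\right)^{2} - 143\right)^{2} = \left(\left(10 - 3\right)^{2} - 143\right)^{2} = \left(7^{2} - 143\right)^{2} = \left(49 - 143\right)^{2} = \left(-94\right)^{2} = 8836$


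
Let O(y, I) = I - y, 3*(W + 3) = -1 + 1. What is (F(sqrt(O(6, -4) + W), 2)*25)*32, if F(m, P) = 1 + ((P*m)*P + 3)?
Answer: 3200 + 3200*I*sqrt(13) ≈ 3200.0 + 11538.0*I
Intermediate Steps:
W = -3 (W = -3 + (-1 + 1)/3 = -3 + (1/3)*0 = -3 + 0 = -3)
F(m, P) = 4 + m*P**2 (F(m, P) = 1 + (m*P**2 + 3) = 1 + (3 + m*P**2) = 4 + m*P**2)
(F(sqrt(O(6, -4) + W), 2)*25)*32 = ((4 + sqrt((-4 - 1*6) - 3)*2**2)*25)*32 = ((4 + sqrt((-4 - 6) - 3)*4)*25)*32 = ((4 + sqrt(-10 - 3)*4)*25)*32 = ((4 + sqrt(-13)*4)*25)*32 = ((4 + (I*sqrt(13))*4)*25)*32 = ((4 + 4*I*sqrt(13))*25)*32 = (100 + 100*I*sqrt(13))*32 = 3200 + 3200*I*sqrt(13)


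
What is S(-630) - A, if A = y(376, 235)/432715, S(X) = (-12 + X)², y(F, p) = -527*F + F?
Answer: 178349743036/432715 ≈ 4.1216e+5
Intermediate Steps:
y(F, p) = -526*F
A = -197776/432715 (A = -526*376/432715 = -197776*1/432715 = -197776/432715 ≈ -0.45706)
S(-630) - A = (-12 - 630)² - 1*(-197776/432715) = (-642)² + 197776/432715 = 412164 + 197776/432715 = 178349743036/432715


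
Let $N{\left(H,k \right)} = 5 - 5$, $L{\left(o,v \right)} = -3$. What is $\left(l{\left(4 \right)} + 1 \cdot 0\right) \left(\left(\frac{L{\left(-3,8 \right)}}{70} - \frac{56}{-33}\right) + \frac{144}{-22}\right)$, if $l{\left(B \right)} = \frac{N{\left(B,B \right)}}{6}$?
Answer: $0$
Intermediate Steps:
$N{\left(H,k \right)} = 0$ ($N{\left(H,k \right)} = 5 - 5 = 0$)
$l{\left(B \right)} = 0$ ($l{\left(B \right)} = \frac{0}{6} = 0 \cdot \frac{1}{6} = 0$)
$\left(l{\left(4 \right)} + 1 \cdot 0\right) \left(\left(\frac{L{\left(-3,8 \right)}}{70} - \frac{56}{-33}\right) + \frac{144}{-22}\right) = \left(0 + 1 \cdot 0\right) \left(\left(- \frac{3}{70} - \frac{56}{-33}\right) + \frac{144}{-22}\right) = \left(0 + 0\right) \left(\left(\left(-3\right) \frac{1}{70} - - \frac{56}{33}\right) + 144 \left(- \frac{1}{22}\right)\right) = 0 \left(\left(- \frac{3}{70} + \frac{56}{33}\right) - \frac{72}{11}\right) = 0 \left(\frac{3821}{2310} - \frac{72}{11}\right) = 0 \left(- \frac{11299}{2310}\right) = 0$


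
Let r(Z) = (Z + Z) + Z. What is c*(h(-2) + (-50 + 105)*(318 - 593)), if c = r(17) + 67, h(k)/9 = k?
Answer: -1786874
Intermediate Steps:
h(k) = 9*k
r(Z) = 3*Z (r(Z) = 2*Z + Z = 3*Z)
c = 118 (c = 3*17 + 67 = 51 + 67 = 118)
c*(h(-2) + (-50 + 105)*(318 - 593)) = 118*(9*(-2) + (-50 + 105)*(318 - 593)) = 118*(-18 + 55*(-275)) = 118*(-18 - 15125) = 118*(-15143) = -1786874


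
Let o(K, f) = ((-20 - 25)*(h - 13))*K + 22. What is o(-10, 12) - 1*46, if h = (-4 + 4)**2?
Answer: -5874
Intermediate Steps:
h = 0 (h = 0**2 = 0)
o(K, f) = 22 + 585*K (o(K, f) = ((-20 - 25)*(0 - 13))*K + 22 = (-45*(-13))*K + 22 = 585*K + 22 = 22 + 585*K)
o(-10, 12) - 1*46 = (22 + 585*(-10)) - 1*46 = (22 - 5850) - 46 = -5828 - 46 = -5874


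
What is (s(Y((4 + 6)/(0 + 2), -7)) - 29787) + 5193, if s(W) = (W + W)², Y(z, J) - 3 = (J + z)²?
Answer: -24398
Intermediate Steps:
Y(z, J) = 3 + (J + z)²
s(W) = 4*W² (s(W) = (2*W)² = 4*W²)
(s(Y((4 + 6)/(0 + 2), -7)) - 29787) + 5193 = (4*(3 + (-7 + (4 + 6)/(0 + 2))²)² - 29787) + 5193 = (4*(3 + (-7 + 10/2)²)² - 29787) + 5193 = (4*(3 + (-7 + 10*(½))²)² - 29787) + 5193 = (4*(3 + (-7 + 5)²)² - 29787) + 5193 = (4*(3 + (-2)²)² - 29787) + 5193 = (4*(3 + 4)² - 29787) + 5193 = (4*7² - 29787) + 5193 = (4*49 - 29787) + 5193 = (196 - 29787) + 5193 = -29591 + 5193 = -24398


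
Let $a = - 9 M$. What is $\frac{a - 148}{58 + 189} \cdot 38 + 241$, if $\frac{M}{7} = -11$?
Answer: $\frac{4223}{13} \approx 324.85$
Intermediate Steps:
$M = -77$ ($M = 7 \left(-11\right) = -77$)
$a = 693$ ($a = \left(-9\right) \left(-77\right) = 693$)
$\frac{a - 148}{58 + 189} \cdot 38 + 241 = \frac{693 - 148}{58 + 189} \cdot 38 + 241 = \frac{545}{247} \cdot 38 + 241 = \frac{1090}{13} + 241 = \frac{4223}{13}$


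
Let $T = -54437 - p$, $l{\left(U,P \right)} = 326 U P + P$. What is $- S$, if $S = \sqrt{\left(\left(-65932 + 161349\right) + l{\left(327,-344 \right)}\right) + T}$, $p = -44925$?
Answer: $- i \sqrt{36585527} \approx - 6048.6 i$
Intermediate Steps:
$l{\left(U,P \right)} = P + 326 P U$ ($l{\left(U,P \right)} = 326 P U + P = P + 326 P U$)
$T = -9512$ ($T = -54437 - -44925 = -54437 + 44925 = -9512$)
$S = i \sqrt{36585527}$ ($S = \sqrt{\left(\left(-65932 + 161349\right) - 344 \left(1 + 326 \cdot 327\right)\right) - 9512} = \sqrt{\left(95417 - 344 \left(1 + 106602\right)\right) - 9512} = \sqrt{\left(95417 - 36671432\right) - 9512} = \sqrt{-36576015 - 9512} = \sqrt{-36585527} = i \sqrt{36585527} \approx 6048.6 i$)
$- S = - i \sqrt{36585527}$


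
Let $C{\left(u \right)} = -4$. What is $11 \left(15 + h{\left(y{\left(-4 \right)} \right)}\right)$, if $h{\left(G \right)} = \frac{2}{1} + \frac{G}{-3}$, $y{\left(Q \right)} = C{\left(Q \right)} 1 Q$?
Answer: $\frac{385}{3} \approx 128.33$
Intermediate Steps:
$y{\left(Q \right)} = - 4 Q$ ($y{\left(Q \right)} = \left(-4\right) 1 Q = - 4 Q$)
$h{\left(G \right)} = 2 - \frac{G}{3}$ ($h{\left(G \right)} = 2 \cdot 1 + G \left(- \frac{1}{3}\right) = 2 - \frac{G}{3}$)
$11 \left(15 + h{\left(y{\left(-4 \right)} \right)}\right) = 11 \left(15 + \left(2 - \frac{\left(-4\right) \left(-4\right)}{3}\right)\right) = 11 \left(15 + \left(2 - \frac{16}{3}\right)\right) = 11 \left(15 - \frac{10}{3}\right) = 11 \cdot \frac{35}{3} = \frac{385}{3}$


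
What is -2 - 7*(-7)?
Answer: 47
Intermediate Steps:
-2 - 7*(-7) = -2 + 49 = 47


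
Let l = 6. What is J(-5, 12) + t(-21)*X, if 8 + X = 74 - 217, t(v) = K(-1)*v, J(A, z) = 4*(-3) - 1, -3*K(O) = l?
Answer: -6355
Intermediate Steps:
K(O) = -2 (K(O) = -⅓*6 = -2)
J(A, z) = -13 (J(A, z) = -12 - 1 = -13)
t(v) = -2*v
X = -151 (X = -8 + (74 - 217) = -8 - 143 = -151)
J(-5, 12) + t(-21)*X = -13 - 2*(-21)*(-151) = -13 + 42*(-151) = -13 - 6342 = -6355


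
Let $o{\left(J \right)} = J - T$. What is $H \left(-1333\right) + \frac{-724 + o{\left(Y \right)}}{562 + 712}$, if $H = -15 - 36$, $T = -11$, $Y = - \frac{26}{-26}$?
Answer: $\frac{43304815}{637} \approx 67983.0$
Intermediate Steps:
$Y = 1$ ($Y = \left(-26\right) \left(- \frac{1}{26}\right) = 1$)
$H = -51$ ($H = -15 - 36 = -51$)
$o{\left(J \right)} = 11 + J$ ($o{\left(J \right)} = J - -11 = J + 11 = 11 + J$)
$H \left(-1333\right) + \frac{-724 + o{\left(Y \right)}}{562 + 712} = \left(-51\right) \left(-1333\right) + \frac{-724 + \left(11 + 1\right)}{562 + 712} = 67983 + \frac{-724 + 12}{1274} = 67983 - \frac{356}{637} = \frac{43304815}{637}$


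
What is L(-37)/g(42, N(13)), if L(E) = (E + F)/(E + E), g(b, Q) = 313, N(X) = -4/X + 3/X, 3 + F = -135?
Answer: 175/23162 ≈ 0.0075555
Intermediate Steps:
F = -138 (F = -3 - 135 = -138)
N(X) = -1/X
L(E) = (-138 + E)/(2*E) (L(E) = (E - 138)/(E + E) = (-138 + E)/((2*E)) = (-138 + E)*(1/(2*E)) = (-138 + E)/(2*E))
L(-37)/g(42, N(13)) = ((½)*(-138 - 37)/(-37))/313 = ((½)*(-1/37)*(-175))*(1/313) = (175/74)*(1/313) = 175/23162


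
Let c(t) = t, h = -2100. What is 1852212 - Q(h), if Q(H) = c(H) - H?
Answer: 1852212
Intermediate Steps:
Q(H) = 0 (Q(H) = H - H = 0)
1852212 - Q(h) = 1852212 - 1*0 = 1852212 + 0 = 1852212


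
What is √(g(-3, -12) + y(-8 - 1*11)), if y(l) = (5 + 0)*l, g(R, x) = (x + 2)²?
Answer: √5 ≈ 2.2361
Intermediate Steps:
g(R, x) = (2 + x)²
y(l) = 5*l
√(g(-3, -12) + y(-8 - 1*11)) = √((2 - 12)² + 5*(-8 - 1*11)) = √((-10)² + 5*(-8 - 11)) = √(100 + 5*(-19)) = √(100 - 95) = √5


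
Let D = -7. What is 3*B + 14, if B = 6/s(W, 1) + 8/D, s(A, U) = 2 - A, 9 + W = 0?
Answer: 940/77 ≈ 12.208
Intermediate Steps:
W = -9 (W = -9 + 0 = -9)
B = -46/77 (B = 6/(2 - 1*(-9)) + 8/(-7) = 6/(2 + 9) + 8*(-⅐) = 6/11 - 8/7 = -46/77 ≈ -0.59740)
3*B + 14 = 3*(-46/77) + 14 = -138/77 + 14 = 940/77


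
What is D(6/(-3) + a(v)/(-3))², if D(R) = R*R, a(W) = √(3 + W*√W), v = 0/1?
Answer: 217/9 + 104*√3/9 ≈ 44.126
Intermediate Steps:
v = 0 (v = 0*1 = 0)
a(W) = √(3 + W^(3/2))
D(R) = R²
D(6/(-3) + a(v)/(-3))² = ((6/(-3) + √(3 + 0^(3/2))/(-3))²)² = ((6*(-⅓) + √(3 + 0)*(-⅓))²)² = ((-2 + √3*(-⅓))²)² = ((-2 - √3/3)²)² = (-2 - √3/3)⁴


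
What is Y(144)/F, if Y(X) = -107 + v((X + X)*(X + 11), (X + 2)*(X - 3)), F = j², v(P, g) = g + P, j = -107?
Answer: 65119/11449 ≈ 5.6877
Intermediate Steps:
v(P, g) = P + g
F = 11449 (F = (-107)² = 11449)
Y(X) = -107 + (-3 + X)*(2 + X) + 2*X*(11 + X) (Y(X) = -107 + ((X + X)*(X + 11) + (X + 2)*(X - 3)) = -107 + ((2*X)*(11 + X) + (2 + X)*(-3 + X)) = -107 + (2*X*(11 + X) + (-3 + X)*(2 + X)) = -107 + ((-3 + X)*(2 + X) + 2*X*(11 + X)) = -107 + (-3 + X)*(2 + X) + 2*X*(11 + X))
Y(144)/F = (-113 + 3*144² + 21*144)/11449 = (-113 + 3*20736 + 3024)*(1/11449) = (-113 + 62208 + 3024)*(1/11449) = 65119*(1/11449) = 65119/11449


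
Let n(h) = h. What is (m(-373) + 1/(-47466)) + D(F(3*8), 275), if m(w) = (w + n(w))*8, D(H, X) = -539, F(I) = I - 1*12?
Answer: -308861263/47466 ≈ -6507.0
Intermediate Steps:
F(I) = -12 + I (F(I) = I - 12 = -12 + I)
m(w) = 16*w (m(w) = (w + w)*8 = (2*w)*8 = 16*w)
(m(-373) + 1/(-47466)) + D(F(3*8), 275) = (16*(-373) + 1/(-47466)) - 539 = (-5968 - 1/47466) - 539 = -283277089/47466 - 539 = -308861263/47466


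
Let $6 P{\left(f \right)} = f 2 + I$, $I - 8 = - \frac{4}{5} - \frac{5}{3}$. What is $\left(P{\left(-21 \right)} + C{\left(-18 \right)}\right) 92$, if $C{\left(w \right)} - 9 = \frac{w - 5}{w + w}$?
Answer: $\frac{14743}{45} \approx 327.62$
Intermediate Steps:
$I = \frac{83}{15}$ ($I = 8 - \left(\frac{4}{5} + \frac{5}{3}\right) = 8 - \frac{37}{15} = \frac{83}{15} \approx 5.5333$)
$C{\left(w \right)} = 9 + \frac{-5 + w}{2 w}$ ($C{\left(w \right)} = 9 + \frac{w - 5}{w + w} = 9 + \frac{-5 + w}{2 w}$)
$P{\left(f \right)} = \frac{83}{90} + \frac{f}{3}$ ($P{\left(f \right)} = \frac{f 2 + \frac{83}{15}}{6} = \frac{2 f + \frac{83}{15}}{6} = \frac{\frac{83}{15} + 2 f}{6} = \frac{83}{90} + \frac{f}{3}$)
$\left(P{\left(-21 \right)} + C{\left(-18 \right)}\right) 92 = \left(\left(\frac{83}{90} + \frac{1}{3} \left(-21\right)\right) + \frac{-5 + 19 \left(-18\right)}{2 \left(-18\right)}\right) 92 = \left(\left(\frac{83}{90} - 7\right) + \frac{1}{2} \left(- \frac{1}{18}\right) \left(-5 - 342\right)\right) 92 = \left(- \frac{547}{90} + \frac{1}{2} \left(- \frac{1}{18}\right) \left(-347\right)\right) 92 = \left(- \frac{547}{90} + \frac{347}{36}\right) 92 = \frac{641}{180} \cdot 92 = \frac{14743}{45}$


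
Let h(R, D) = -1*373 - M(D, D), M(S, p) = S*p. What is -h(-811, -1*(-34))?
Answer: 1529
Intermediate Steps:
h(R, D) = -373 - D² (h(R, D) = -1*373 - D*D = -373 - D²)
-h(-811, -1*(-34)) = -(-373 - (-1*(-34))²) = -(-373 - 1*34²) = -(-373 - 1*1156) = -(-373 - 1156) = -1*(-1529) = 1529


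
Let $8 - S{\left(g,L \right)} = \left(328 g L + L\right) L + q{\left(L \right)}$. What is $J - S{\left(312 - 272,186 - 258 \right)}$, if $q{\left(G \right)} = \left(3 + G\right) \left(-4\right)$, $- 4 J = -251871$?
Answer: $\frac{272329999}{4} \approx 6.8082 \cdot 10^{7}$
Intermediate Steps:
$J = \frac{251871}{4}$ ($J = \left(- \frac{1}{4}\right) \left(-251871\right) = \frac{251871}{4} \approx 62968.0$)
$q{\left(G \right)} = -12 - 4 G$
$S{\left(g,L \right)} = 20 + 4 L - L \left(L + 328 L g\right)$ ($S{\left(g,L \right)} = 8 - \left(\left(328 g L + L\right) L - \left(12 + 4 L\right)\right) = 8 - \left(\left(328 L g + L\right) L - \left(12 + 4 L\right)\right) = 8 - \left(\left(L + 328 L g\right) L - \left(12 + 4 L\right)\right) = 8 - \left(L \left(L + 328 L g\right) - \left(12 + 4 L\right)\right) = 8 - \left(-12 - 4 L + L \left(L + 328 L g\right)\right) = 8 + \left(12 + 4 L - L \left(L + 328 L g\right)\right) = 20 + 4 L - L \left(L + 328 L g\right)$)
$J - S{\left(312 - 272,186 - 258 \right)} = \frac{251871}{4} - \left(20 - \left(186 - 258\right)^{2} + 4 \left(186 - 258\right) - 328 \left(312 - 272\right) \left(186 - 258\right)^{2}\right) = \frac{251871}{4} - \left(20 - \left(-72\right)^{2} + 4 \left(-72\right) - 13120 \left(-72\right)^{2}\right) = \frac{251871}{4} - \left(20 - 5184 - 288 - 13120 \cdot 5184\right) = \frac{251871}{4} - \left(20 - 5184 - 288 - 68014080\right) = \frac{251871}{4} - -68019532 = \frac{251871}{4} + 68019532 = \frac{272329999}{4}$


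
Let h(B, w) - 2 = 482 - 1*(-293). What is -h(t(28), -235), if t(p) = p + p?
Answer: -777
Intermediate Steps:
t(p) = 2*p
h(B, w) = 777 (h(B, w) = 2 + (482 - 1*(-293)) = 2 + (482 + 293) = 2 + 775 = 777)
-h(t(28), -235) = -1*777 = -777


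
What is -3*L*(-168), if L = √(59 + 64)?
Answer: 504*√123 ≈ 5589.6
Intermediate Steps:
L = √123 ≈ 11.091
-3*L*(-168) = -3*√123*(-168) = 504*√123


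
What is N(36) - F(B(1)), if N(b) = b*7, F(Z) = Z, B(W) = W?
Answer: 251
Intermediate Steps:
N(b) = 7*b
N(36) - F(B(1)) = 7*36 - 1*1 = 252 - 1 = 251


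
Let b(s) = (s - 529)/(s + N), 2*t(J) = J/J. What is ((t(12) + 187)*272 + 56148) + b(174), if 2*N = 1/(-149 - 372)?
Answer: 19426312526/181307 ≈ 1.0715e+5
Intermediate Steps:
N = -1/1042 (N = 1/(2*(-149 - 372)) = (1/2)/(-521) = (1/2)*(-1/521) = -1/1042 ≈ -0.00095969)
t(J) = 1/2 (t(J) = (J/J)/2 = (1/2)*1 = 1/2)
b(s) = (-529 + s)/(-1/1042 + s) (b(s) = (s - 529)/(s - 1/1042) = (-529 + s)/(-1/1042 + s))
((t(12) + 187)*272 + 56148) + b(174) = ((1/2 + 187)*272 + 56148) + 1042*(-529 + 174)/(-1 + 1042*174) = ((375/2)*272 + 56148) + 1042*(-355)/(-1 + 181308) = (51000 + 56148) + 1042*(-355)/181307 = 107148 + 1042*(1/181307)*(-355) = 107148 - 369910/181307 = 19426312526/181307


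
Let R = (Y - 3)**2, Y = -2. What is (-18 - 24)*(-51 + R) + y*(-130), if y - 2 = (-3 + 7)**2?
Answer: -1248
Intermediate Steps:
R = 25 (R = (-2 - 3)**2 = (-5)**2 = 25)
y = 18 (y = 2 + (-3 + 7)**2 = 2 + 4**2 = 2 + 16 = 18)
(-18 - 24)*(-51 + R) + y*(-130) = (-18 - 24)*(-51 + 25) + 18*(-130) = -42*(-26) - 2340 = 1092 - 2340 = -1248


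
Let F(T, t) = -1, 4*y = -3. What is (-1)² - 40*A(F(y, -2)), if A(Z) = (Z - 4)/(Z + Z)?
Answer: -99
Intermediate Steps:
y = -¾ (y = (¼)*(-3) = -¾ ≈ -0.75000)
A(Z) = (-4 + Z)/(2*Z) (A(Z) = (-4 + Z)/((2*Z)) = (-4 + Z)*(1/(2*Z)) = (-4 + Z)/(2*Z))
(-1)² - 40*A(F(y, -2)) = (-1)² - 20*(-4 - 1)/(-1) = 1 - 20*(-1)*(-5) = 1 - 40*5/2 = 1 - 100 = -99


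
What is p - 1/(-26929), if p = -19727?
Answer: -531228382/26929 ≈ -19727.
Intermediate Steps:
p - 1/(-26929) = -19727 - 1/(-26929) = -19727 - 1*(-1/26929) = -19727 + 1/26929 = -531228382/26929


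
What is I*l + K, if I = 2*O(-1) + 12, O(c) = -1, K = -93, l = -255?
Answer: -2643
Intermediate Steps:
I = 10 (I = 2*(-1) + 12 = -2 + 12 = 10)
I*l + K = 10*(-255) - 93 = -2550 - 93 = -2643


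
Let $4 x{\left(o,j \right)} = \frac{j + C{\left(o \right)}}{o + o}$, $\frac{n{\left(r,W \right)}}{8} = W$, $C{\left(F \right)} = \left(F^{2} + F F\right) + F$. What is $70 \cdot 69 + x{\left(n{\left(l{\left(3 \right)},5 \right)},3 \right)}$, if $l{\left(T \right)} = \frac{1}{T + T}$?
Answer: $\frac{1548843}{320} \approx 4840.1$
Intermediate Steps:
$l{\left(T \right)} = \frac{1}{2 T}$
$C{\left(F \right)} = F + 2 F^{2}$ ($C{\left(F \right)} = \left(F^{2} + F^{2}\right) + F = 2 F^{2} + F = F + 2 F^{2}$)
$n{\left(r,W \right)} = 8 W$
$x{\left(o,j \right)} = \frac{j + o \left(1 + 2 o\right)}{8 o}$ ($x{\left(o,j \right)} = \frac{\left(j + o \left(1 + 2 o\right)\right) \frac{1}{o + o}}{4} = \frac{\left(j + o \left(1 + 2 o\right)\right) \frac{1}{2 o}}{4} = \frac{\frac{1}{2} \frac{1}{o} \left(j + o \left(1 + 2 o\right)\right)}{4} = \frac{j + o \left(1 + 2 o\right)}{8 o}$)
$70 \cdot 69 + x{\left(n{\left(l{\left(3 \right)},5 \right)},3 \right)} = 70 \cdot 69 + \frac{3 + 8 \cdot 5 \left(1 + 2 \cdot 8 \cdot 5\right)}{8 \cdot 8 \cdot 5} = 4830 + \frac{3 + 40 \left(1 + 2 \cdot 40\right)}{8 \cdot 40} = 4830 + \frac{1}{8} \cdot \frac{1}{40} \left(3 + 40 \left(1 + 80\right)\right) = 4830 + \frac{1}{8} \cdot \frac{1}{40} \left(3 + 40 \cdot 81\right) = 4830 + \frac{1}{8} \cdot \frac{1}{40} \left(3 + 3240\right) = 4830 + \frac{1}{8} \cdot \frac{1}{40} \cdot 3243 = 4830 + \frac{3243}{320} = \frac{1548843}{320}$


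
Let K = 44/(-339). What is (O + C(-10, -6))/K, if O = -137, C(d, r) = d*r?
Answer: 2373/4 ≈ 593.25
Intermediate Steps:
K = -44/339 (K = 44*(-1/339) = -44/339 ≈ -0.12979)
(O + C(-10, -6))/K = (-137 - 10*(-6))/(-44/339) = -339*(-137 + 60)/44 = -339/44*(-77) = 2373/4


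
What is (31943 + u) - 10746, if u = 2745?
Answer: 23942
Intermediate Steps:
(31943 + u) - 10746 = (31943 + 2745) - 10746 = 34688 - 10746 = 23942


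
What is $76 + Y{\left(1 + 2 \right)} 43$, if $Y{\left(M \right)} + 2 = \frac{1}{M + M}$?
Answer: $- \frac{17}{6} \approx -2.8333$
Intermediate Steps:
$Y{\left(M \right)} = -2 + \frac{1}{2 M}$ ($Y{\left(M \right)} = -2 + \frac{1}{M + M} = -2 + \frac{1}{2 M}$)
$76 + Y{\left(1 + 2 \right)} 43 = 76 + \left(-2 + \frac{1}{2 \left(1 + 2\right)}\right) 43 = 76 + \left(-2 + \frac{1}{2 \cdot 3}\right) 43 = 76 + \left(-2 + \frac{1}{2} \cdot \frac{1}{3}\right) 43 = 76 + \left(-2 + \frac{1}{6}\right) 43 = 76 - \frac{473}{6} = - \frac{17}{6}$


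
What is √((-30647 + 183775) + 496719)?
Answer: √649847 ≈ 806.13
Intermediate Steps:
√((-30647 + 183775) + 496719) = √(153128 + 496719) = √649847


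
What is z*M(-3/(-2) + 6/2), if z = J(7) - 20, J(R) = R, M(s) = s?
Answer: -117/2 ≈ -58.500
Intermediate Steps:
z = -13 (z = 7 - 20 = -13)
z*M(-3/(-2) + 6/2) = -13*(-3/(-2) + 6/2) = -13*(-3*(-½) + 6*(½)) = -13*(3/2 + 3) = -13*9/2 = -117/2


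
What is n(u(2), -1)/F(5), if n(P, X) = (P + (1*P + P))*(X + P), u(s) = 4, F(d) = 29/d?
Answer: 180/29 ≈ 6.2069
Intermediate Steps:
n(P, X) = 3*P*(P + X) (n(P, X) = (P + (P + P))*(P + X) = (P + 2*P)*(P + X) = (3*P)*(P + X) = 3*P*(P + X))
n(u(2), -1)/F(5) = (3*4*(4 - 1))/((29/5)) = (3*4*3)/((29*(⅕))) = 36/(29/5) = 36*(5/29) = 180/29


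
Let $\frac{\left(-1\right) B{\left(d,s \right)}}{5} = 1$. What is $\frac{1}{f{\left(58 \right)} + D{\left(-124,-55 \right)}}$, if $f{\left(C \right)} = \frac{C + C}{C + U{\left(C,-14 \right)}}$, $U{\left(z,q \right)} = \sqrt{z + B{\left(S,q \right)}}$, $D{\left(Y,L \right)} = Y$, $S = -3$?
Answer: $- \frac{100959}{12313712} + \frac{29 \sqrt{53}}{12313712} \approx -0.0081818$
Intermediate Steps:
$B{\left(d,s \right)} = -5$ ($B{\left(d,s \right)} = \left(-5\right) 1 = -5$)
$U{\left(z,q \right)} = \sqrt{-5 + z}$ ($U{\left(z,q \right)} = \sqrt{z - 5} = \sqrt{-5 + z}$)
$f{\left(C \right)} = \frac{2 C}{C + \sqrt{-5 + C}}$ ($f{\left(C \right)} = \frac{C + C}{C + \sqrt{-5 + C}} = \frac{2 C}{C + \sqrt{-5 + C}}$)
$\frac{1}{f{\left(58 \right)} + D{\left(-124,-55 \right)}} = \frac{1}{2 \cdot 58 \frac{1}{58 + \sqrt{-5 + 58}} - 124} = \frac{1}{2 \cdot 58 \frac{1}{58 + \sqrt{53}} - 124} = \frac{1}{\frac{116}{58 + \sqrt{53}} - 124} = \frac{1}{-124 + \frac{116}{58 + \sqrt{53}}}$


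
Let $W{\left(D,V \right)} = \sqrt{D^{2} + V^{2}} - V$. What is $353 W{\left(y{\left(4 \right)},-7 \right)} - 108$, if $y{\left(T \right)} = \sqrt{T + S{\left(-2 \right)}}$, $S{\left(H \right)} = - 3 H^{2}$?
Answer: $2363 + 353 \sqrt{41} \approx 4623.3$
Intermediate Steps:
$y{\left(T \right)} = \sqrt{-12 + T}$ ($y{\left(T \right)} = \sqrt{T - 3 \left(-2\right)^{2}} = \sqrt{T - 12} = \sqrt{-12 + T}$)
$353 W{\left(y{\left(4 \right)},-7 \right)} - 108 = 353 \left(\sqrt{\left(\sqrt{-12 + 4}\right)^{2} + \left(-7\right)^{2}} - -7\right) - 108 = 353 \left(\sqrt{\left(\sqrt{-8}\right)^{2} + 49} + 7\right) - 108 = 353 \left(\sqrt{\left(2 i \sqrt{2}\right)^{2} + 49} + 7\right) - 108 = 353 \left(\sqrt{-8 + 49} + 7\right) - 108 = 353 \left(\sqrt{41} + 7\right) - 108 = 353 \left(7 + \sqrt{41}\right) - 108 = \left(2471 + 353 \sqrt{41}\right) - 108 = 2363 + 353 \sqrt{41}$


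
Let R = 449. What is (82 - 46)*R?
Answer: 16164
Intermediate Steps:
(82 - 46)*R = (82 - 46)*449 = 36*449 = 16164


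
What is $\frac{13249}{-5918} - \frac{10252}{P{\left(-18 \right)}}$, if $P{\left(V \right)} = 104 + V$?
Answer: $- \frac{30905375}{254474} \approx -121.45$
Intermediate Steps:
$\frac{13249}{-5918} - \frac{10252}{P{\left(-18 \right)}} = \frac{13249}{-5918} - \frac{10252}{104 - 18} = 13249 \left(- \frac{1}{5918}\right) - \frac{10252}{86} = - \frac{13249}{5918} - \frac{5126}{43} = - \frac{30905375}{254474}$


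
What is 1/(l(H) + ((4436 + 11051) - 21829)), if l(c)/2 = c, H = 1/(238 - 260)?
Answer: -11/69763 ≈ -0.00015768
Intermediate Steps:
H = -1/22 (H = 1/(-22) = -1/22 ≈ -0.045455)
l(c) = 2*c
1/(l(H) + ((4436 + 11051) - 21829)) = 1/(2*(-1/22) + ((4436 + 11051) - 21829)) = 1/(-1/11 + (15487 - 21829)) = 1/(-1/11 - 6342) = 1/(-69763/11) = -11/69763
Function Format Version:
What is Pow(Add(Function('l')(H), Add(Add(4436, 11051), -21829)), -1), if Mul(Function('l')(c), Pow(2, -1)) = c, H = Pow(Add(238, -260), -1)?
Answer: Rational(-11, 69763) ≈ -0.00015768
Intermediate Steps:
H = Rational(-1, 22) (H = Pow(-22, -1) = Rational(-1, 22) ≈ -0.045455)
Function('l')(c) = Mul(2, c)
Pow(Add(Function('l')(H), Add(Add(4436, 11051), -21829)), -1) = Pow(Add(Mul(2, Rational(-1, 22)), Add(Add(4436, 11051), -21829)), -1) = Pow(Add(Rational(-1, 11), Add(15487, -21829)), -1) = Pow(Add(Rational(-1, 11), -6342), -1) = Pow(Rational(-69763, 11), -1) = Rational(-11, 69763)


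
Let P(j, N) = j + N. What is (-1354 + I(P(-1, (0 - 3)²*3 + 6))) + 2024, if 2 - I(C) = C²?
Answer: -352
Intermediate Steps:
P(j, N) = N + j
I(C) = 2 - C²
(-1354 + I(P(-1, (0 - 3)²*3 + 6))) + 2024 = (-1354 + (2 - (((0 - 3)²*3 + 6) - 1)²)) + 2024 = (-1354 + (2 - (((-3)²*3 + 6) - 1)²)) + 2024 = (-1354 + (2 - ((9*3 + 6) - 1)²)) + 2024 = (-1354 + (2 - ((27 + 6) - 1)²)) + 2024 = (-1354 + (2 - (33 - 1)²)) + 2024 = (-1354 + (2 - 1*32²)) + 2024 = (-1354 + (2 - 1*1024)) + 2024 = (-1354 + (2 - 1024)) + 2024 = (-1354 - 1022) + 2024 = -2376 + 2024 = -352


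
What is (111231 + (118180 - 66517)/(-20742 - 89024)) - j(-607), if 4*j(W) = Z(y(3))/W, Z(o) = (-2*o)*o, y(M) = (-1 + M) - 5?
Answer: 3705531493917/33313981 ≈ 1.1123e+5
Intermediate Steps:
y(M) = -6 + M
Z(o) = -2*o²
j(W) = -9/(2*W) (j(W) = ((-2*(-6 + 3)²)/W)/4 = ((-2*(-3)²)/W)/4 = ((-2*9)/W)/4 = (-18/W)/4 = -9/(2*W))
(111231 + (118180 - 66517)/(-20742 - 89024)) - j(-607) = (111231 + (118180 - 66517)/(-20742 - 89024)) - (-9)/(2*(-607)) = (111231 + 51663/(-109766)) - (-9)*(-1)/(2*607) = (111231 + 51663*(-1/109766)) - 1*9/1214 = (111231 - 51663/109766) - 9/1214 = 12209330283/109766 - 9/1214 = 3705531493917/33313981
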